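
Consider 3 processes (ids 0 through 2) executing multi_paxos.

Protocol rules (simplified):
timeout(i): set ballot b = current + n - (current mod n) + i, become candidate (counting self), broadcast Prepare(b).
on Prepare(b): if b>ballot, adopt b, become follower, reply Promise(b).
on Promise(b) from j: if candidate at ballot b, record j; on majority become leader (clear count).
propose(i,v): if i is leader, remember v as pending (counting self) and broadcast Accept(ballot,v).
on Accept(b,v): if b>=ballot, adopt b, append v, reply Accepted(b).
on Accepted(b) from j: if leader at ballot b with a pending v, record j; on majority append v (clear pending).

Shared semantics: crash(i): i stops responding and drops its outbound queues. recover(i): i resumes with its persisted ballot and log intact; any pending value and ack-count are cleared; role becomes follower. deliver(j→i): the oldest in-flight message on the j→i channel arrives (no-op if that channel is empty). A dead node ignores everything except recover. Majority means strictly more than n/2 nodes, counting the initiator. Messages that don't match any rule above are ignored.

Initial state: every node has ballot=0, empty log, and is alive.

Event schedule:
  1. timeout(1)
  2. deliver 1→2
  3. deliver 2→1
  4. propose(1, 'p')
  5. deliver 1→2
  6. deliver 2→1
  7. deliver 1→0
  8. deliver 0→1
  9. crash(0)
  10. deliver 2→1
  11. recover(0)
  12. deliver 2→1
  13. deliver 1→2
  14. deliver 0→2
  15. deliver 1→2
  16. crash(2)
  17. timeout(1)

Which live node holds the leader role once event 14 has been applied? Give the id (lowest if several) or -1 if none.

1. timeout(1):  <1:cand b4 ->
2. deliver 1→2:  <2:foll b4 ->
3. deliver 2→1:  <1:lead b4 ->
4. propose(1,'p'):  nop
5. deliver 1→2:  <2:foll b4 p>
6. deliver 2→1:  <1:lead b4 p>
7. deliver 1→0:  <0:foll b4 ->
8. deliver 0→1:  nop
9. crash(0):  <0:✗foll b4 ->
10. deliver 2→1:  nop
11. recover(0):  <0:foll b4 ->
12. deliver 2→1:  nop
13. deliver 1→2:  nop
14. deliver 0→2:  nop

1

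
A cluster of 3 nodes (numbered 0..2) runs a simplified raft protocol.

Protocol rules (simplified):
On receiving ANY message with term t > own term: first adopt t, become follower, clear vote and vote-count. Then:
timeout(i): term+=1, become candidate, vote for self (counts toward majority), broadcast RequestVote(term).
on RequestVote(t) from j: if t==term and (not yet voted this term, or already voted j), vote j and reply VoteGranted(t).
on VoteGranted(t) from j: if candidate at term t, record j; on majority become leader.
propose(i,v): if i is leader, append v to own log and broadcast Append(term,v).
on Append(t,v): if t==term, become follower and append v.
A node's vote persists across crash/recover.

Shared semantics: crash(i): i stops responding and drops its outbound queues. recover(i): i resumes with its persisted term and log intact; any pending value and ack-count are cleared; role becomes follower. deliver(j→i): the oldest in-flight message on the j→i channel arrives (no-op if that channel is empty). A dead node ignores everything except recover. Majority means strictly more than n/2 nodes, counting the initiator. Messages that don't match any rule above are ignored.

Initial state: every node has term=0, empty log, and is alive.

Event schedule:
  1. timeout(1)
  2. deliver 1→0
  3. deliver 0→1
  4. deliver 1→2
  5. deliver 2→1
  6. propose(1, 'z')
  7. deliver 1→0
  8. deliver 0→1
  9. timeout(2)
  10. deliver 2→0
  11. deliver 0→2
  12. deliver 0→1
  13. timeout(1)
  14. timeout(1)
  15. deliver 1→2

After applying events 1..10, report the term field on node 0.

1. timeout(1):  <1:cand t1 ->
2. deliver 1→0:  <0:foll t1 ->
3. deliver 0→1:  <1:lead t1 ->
4. deliver 1→2:  <2:foll t1 ->
5. deliver 2→1:  nop
6. propose(1,'z'):  <1:lead t1 z>
7. deliver 1→0:  <0:foll t1 z>
8. deliver 0→1:  nop
9. timeout(2):  <2:cand t2 ->
10. deliver 2→0:  <0:foll t2 z>

2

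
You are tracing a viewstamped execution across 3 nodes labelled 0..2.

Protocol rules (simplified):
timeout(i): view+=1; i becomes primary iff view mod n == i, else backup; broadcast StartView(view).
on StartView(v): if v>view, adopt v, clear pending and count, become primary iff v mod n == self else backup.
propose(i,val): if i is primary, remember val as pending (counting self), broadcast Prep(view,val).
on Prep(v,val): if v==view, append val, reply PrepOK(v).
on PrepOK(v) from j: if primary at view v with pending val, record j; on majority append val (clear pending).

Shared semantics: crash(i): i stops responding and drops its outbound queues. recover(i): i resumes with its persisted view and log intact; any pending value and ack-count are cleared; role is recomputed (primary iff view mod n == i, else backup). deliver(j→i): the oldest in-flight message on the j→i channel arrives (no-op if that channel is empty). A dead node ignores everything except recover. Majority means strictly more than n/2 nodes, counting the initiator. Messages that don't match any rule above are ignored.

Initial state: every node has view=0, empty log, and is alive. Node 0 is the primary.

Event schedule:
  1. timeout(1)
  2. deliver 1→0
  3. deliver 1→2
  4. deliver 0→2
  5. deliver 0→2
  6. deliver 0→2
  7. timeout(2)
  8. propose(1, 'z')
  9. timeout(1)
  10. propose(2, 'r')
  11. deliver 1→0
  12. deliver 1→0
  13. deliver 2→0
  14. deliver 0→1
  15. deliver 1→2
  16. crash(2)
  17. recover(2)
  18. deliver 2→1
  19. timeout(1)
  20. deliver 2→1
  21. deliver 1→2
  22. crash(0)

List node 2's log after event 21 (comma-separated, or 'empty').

empty

after 1 — timeout(1): n1:prim/v1/[-]
after 2 — deliver 1→0: n0:back/v1/[-]
after 3 — deliver 1→2: n2:back/v1/[-]
after 4 — deliver 0→2: ·
after 5 — deliver 0→2: ·
after 6 — deliver 0→2: ·
after 7 — timeout(2): n2:prim/v2/[-]
after 8 — propose(1,'z'): ·
after 9 — timeout(1): n1:back/v2/[-]
after 10 — propose(2,'r'): ·
after 11 — deliver 1→0: n0:back/v1/[z]
after 12 — deliver 1→0: n0:back/v2/[z]
after 13 — deliver 2→0: ·
after 14 — deliver 0→1: ·
after 15 — deliver 1→2: ·
after 16 — crash(2): n2:✗prim/v2/[-]
after 17 — recover(2): n2:prim/v2/[-]
after 18 — deliver 2→1: ·
after 19 — timeout(1): n1:back/v3/[-]
after 20 — deliver 2→1: ·
after 21 — deliver 1→2: ·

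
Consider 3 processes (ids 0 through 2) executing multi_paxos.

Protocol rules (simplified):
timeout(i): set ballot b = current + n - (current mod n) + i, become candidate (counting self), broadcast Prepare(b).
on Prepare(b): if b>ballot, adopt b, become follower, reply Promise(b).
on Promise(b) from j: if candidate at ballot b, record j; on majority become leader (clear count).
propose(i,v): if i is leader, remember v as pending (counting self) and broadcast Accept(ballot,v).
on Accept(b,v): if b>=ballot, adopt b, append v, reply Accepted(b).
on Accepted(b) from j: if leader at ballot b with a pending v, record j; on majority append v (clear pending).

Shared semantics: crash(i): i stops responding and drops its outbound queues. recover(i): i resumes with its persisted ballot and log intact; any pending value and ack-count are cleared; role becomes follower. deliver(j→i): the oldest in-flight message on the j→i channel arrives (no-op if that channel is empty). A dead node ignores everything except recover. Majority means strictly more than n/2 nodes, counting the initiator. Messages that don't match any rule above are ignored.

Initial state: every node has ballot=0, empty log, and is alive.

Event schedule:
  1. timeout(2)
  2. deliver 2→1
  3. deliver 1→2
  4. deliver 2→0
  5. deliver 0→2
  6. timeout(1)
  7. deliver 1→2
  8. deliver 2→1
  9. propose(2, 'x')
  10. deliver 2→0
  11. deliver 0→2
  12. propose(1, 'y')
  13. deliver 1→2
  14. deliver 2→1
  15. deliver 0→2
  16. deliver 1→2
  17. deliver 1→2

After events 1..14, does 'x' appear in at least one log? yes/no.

[1] timeout(2) → N2(cand b5 [-])
[2] deliver 2→1 → N1(foll b5 [-])
[3] deliver 1→2 → N2(lead b5 [-])
[4] deliver 2→0 → N0(foll b5 [-])
[5] deliver 0→2 → ∅
[6] timeout(1) → N1(cand b7 [-])
[7] deliver 1→2 → N2(foll b7 [-])
[8] deliver 2→1 → N1(lead b7 [-])
[9] propose(2,'x') → ∅
[10] deliver 2→0 → ∅
[11] deliver 0→2 → ∅
[12] propose(1,'y') → ∅
[13] deliver 1→2 → N2(foll b7 [y])
[14] deliver 2→1 → N1(lead b7 [y])

no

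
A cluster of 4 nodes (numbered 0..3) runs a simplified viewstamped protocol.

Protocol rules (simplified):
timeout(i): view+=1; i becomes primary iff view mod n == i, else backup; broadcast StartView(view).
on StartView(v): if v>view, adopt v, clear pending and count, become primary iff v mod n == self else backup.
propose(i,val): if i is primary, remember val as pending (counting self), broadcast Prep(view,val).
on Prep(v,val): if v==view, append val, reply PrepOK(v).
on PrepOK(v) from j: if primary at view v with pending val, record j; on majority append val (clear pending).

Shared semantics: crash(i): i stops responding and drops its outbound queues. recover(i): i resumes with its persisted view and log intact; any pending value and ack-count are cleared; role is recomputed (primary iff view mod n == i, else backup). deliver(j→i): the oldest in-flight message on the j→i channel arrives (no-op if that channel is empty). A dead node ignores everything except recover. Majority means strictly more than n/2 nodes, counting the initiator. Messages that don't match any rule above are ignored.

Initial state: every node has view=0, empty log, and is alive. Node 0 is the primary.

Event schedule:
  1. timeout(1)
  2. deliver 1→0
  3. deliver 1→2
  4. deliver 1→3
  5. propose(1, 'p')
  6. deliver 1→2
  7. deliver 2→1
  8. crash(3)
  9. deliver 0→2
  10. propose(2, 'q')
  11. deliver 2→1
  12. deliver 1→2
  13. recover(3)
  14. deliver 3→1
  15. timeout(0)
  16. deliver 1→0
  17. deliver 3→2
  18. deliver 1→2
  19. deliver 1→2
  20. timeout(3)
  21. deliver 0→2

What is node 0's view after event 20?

1. timeout(1):  <1:prim v1 ->
2. deliver 1→0:  <0:back v1 ->
3. deliver 1→2:  <2:back v1 ->
4. deliver 1→3:  <3:back v1 ->
5. propose(1,'p'):  nop
6. deliver 1→2:  <2:back v1 p>
7. deliver 2→1:  nop
8. crash(3):  <3:✗back v1 ->
9. deliver 0→2:  nop
10. propose(2,'q'):  nop
11. deliver 2→1:  nop
12. deliver 1→2:  nop
13. recover(3):  <3:back v1 ->
14. deliver 3→1:  nop
15. timeout(0):  <0:back v2 ->
16. deliver 1→0:  nop
17. deliver 3→2:  nop
18. deliver 1→2:  nop
19. deliver 1→2:  nop
20. timeout(3):  <3:back v2 ->

2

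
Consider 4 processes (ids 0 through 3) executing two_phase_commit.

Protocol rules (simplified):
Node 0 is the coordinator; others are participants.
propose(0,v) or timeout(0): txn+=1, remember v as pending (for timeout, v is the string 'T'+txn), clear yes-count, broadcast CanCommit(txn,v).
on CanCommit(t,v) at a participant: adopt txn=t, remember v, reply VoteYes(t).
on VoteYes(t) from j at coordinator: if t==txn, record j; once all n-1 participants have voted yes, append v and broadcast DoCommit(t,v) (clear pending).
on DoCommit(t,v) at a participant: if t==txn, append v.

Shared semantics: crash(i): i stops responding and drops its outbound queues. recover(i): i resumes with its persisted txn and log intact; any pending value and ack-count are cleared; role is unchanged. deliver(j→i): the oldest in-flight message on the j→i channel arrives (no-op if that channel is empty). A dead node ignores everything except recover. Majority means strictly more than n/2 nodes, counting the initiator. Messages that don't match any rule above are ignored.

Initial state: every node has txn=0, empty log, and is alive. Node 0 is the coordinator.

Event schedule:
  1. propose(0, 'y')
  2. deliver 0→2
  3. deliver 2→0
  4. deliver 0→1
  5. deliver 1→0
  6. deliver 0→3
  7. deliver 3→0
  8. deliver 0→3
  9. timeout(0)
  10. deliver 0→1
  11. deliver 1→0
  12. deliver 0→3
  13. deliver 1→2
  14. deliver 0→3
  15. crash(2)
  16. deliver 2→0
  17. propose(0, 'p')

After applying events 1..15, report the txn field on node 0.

e1 propose(0,'y'): 0[coor,t=1,-]
e2 deliver 0→2: 2[part,t=1,-]
e3 deliver 2→0: ·
e4 deliver 0→1: 1[part,t=1,-]
e5 deliver 1→0: ·
e6 deliver 0→3: 3[part,t=1,-]
e7 deliver 3→0: 0[coor,t=1,y]
e8 deliver 0→3: 3[part,t=1,y]
e9 timeout(0): 0[coor,t=2,y]
e10 deliver 0→1: 1[part,t=1,y]
e11 deliver 1→0: ·
e12 deliver 0→3: 3[part,t=2,y]
e13 deliver 1→2: ·
e14 deliver 0→3: ·
e15 crash(2): 2[✗part,t=1,-]

2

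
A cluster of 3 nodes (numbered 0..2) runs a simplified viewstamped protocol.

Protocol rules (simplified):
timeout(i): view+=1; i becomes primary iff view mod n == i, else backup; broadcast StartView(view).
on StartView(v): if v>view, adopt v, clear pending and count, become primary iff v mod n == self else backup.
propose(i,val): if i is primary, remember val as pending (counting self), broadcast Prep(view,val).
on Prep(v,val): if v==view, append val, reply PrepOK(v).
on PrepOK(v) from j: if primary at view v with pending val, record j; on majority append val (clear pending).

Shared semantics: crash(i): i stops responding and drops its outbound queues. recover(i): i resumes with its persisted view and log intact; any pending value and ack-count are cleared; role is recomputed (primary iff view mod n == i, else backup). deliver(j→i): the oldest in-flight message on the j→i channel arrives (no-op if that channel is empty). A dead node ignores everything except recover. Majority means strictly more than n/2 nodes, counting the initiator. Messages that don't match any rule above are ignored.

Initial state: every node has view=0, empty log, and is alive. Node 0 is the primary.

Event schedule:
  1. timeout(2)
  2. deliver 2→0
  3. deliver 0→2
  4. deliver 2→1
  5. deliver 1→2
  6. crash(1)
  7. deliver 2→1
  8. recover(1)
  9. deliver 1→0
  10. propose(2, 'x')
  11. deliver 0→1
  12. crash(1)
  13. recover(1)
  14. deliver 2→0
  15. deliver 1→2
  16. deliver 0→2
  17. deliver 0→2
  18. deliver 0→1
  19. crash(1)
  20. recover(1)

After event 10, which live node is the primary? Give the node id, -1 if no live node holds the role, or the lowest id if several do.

[1] timeout(2) → N2(back v1 [-])
[2] deliver 2→0 → N0(back v1 [-])
[3] deliver 0→2 → ∅
[4] deliver 2→1 → N1(prim v1 [-])
[5] deliver 1→2 → ∅
[6] crash(1) → N1(✗prim v1 [-])
[7] deliver 2→1 → ∅
[8] recover(1) → N1(prim v1 [-])
[9] deliver 1→0 → ∅
[10] propose(2,'x') → ∅

1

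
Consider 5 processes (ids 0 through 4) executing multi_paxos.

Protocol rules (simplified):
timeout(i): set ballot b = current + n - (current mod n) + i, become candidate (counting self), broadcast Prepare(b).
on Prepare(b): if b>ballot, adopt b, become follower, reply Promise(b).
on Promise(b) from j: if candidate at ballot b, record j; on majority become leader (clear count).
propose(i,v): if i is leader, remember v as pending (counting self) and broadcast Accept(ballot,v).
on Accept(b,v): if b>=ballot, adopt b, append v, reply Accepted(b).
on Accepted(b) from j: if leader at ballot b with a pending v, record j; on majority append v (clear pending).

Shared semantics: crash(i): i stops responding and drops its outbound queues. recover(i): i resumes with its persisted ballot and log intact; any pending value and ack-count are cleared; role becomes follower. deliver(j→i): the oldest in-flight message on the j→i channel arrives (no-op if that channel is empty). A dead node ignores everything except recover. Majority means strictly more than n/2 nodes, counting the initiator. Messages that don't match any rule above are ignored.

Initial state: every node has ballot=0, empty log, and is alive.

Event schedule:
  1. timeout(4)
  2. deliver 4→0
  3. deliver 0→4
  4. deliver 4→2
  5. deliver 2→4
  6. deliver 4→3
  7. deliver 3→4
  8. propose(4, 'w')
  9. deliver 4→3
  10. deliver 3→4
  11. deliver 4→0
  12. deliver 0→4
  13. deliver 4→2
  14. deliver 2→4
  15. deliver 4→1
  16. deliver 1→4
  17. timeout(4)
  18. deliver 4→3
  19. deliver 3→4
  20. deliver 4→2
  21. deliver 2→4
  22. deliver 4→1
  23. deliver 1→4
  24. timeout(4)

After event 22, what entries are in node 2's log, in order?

after 1 — timeout(4): n4:cand/b9/[-]
after 2 — deliver 4→0: n0:foll/b9/[-]
after 3 — deliver 0→4: ·
after 4 — deliver 4→2: n2:foll/b9/[-]
after 5 — deliver 2→4: n4:lead/b9/[-]
after 6 — deliver 4→3: n3:foll/b9/[-]
after 7 — deliver 3→4: ·
after 8 — propose(4,'w'): ·
after 9 — deliver 4→3: n3:foll/b9/[w]
after 10 — deliver 3→4: ·
after 11 — deliver 4→0: n0:foll/b9/[w]
after 12 — deliver 0→4: n4:lead/b9/[w]
after 13 — deliver 4→2: n2:foll/b9/[w]
after 14 — deliver 2→4: ·
after 15 — deliver 4→1: n1:foll/b9/[-]
after 16 — deliver 1→4: ·
after 17 — timeout(4): n4:cand/b14/[w]
after 18 — deliver 4→3: n3:foll/b14/[w]
after 19 — deliver 3→4: ·
after 20 — deliver 4→2: n2:foll/b14/[w]
after 21 — deliver 2→4: n4:lead/b14/[w]
after 22 — deliver 4→1: n1:foll/b9/[w]

w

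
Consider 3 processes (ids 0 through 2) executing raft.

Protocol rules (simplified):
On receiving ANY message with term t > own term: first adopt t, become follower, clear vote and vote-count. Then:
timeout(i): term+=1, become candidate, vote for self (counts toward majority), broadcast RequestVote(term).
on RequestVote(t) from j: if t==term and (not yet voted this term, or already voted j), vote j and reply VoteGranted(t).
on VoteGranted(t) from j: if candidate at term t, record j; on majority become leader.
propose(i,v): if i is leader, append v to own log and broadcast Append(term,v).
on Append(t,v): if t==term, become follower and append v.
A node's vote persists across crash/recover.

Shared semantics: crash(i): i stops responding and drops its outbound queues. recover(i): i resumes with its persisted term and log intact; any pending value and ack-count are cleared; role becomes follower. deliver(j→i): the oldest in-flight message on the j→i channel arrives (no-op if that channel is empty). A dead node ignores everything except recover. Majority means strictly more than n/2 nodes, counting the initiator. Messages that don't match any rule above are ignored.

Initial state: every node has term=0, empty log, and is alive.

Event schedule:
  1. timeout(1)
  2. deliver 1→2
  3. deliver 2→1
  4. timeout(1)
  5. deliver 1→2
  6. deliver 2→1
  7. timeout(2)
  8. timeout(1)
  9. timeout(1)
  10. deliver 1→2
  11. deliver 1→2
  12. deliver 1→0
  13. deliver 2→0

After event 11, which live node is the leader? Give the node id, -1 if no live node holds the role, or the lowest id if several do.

after 1 — timeout(1): n1:cand/t1/[-]
after 2 — deliver 1→2: n2:foll/t1/[-]
after 3 — deliver 2→1: n1:lead/t1/[-]
after 4 — timeout(1): n1:cand/t2/[-]
after 5 — deliver 1→2: n2:foll/t2/[-]
after 6 — deliver 2→1: n1:lead/t2/[-]
after 7 — timeout(2): n2:cand/t3/[-]
after 8 — timeout(1): n1:cand/t3/[-]
after 9 — timeout(1): n1:cand/t4/[-]
after 10 — deliver 1→2: ·
after 11 — deliver 1→2: n2:foll/t4/[-]

-1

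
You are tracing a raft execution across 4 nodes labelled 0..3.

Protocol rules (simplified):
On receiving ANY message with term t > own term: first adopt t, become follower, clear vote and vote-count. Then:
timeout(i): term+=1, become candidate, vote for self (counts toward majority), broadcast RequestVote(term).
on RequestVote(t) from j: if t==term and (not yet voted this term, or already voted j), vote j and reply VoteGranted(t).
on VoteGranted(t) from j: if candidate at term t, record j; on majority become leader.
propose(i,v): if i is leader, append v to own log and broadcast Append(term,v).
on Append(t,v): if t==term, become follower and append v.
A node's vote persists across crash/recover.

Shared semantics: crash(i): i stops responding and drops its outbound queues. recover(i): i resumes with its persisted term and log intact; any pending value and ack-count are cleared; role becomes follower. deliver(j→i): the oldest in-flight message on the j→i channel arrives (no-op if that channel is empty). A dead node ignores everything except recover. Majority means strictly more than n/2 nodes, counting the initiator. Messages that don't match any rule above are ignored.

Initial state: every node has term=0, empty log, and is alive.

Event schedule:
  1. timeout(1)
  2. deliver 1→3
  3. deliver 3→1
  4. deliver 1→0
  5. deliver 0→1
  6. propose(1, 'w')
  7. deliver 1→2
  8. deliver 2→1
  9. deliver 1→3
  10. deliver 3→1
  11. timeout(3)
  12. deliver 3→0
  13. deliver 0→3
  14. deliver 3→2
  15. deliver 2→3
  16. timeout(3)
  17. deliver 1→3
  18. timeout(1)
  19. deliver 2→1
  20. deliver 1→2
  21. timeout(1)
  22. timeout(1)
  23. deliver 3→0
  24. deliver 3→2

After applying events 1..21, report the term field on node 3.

3

1. timeout(1):  <1:cand t1 ->
2. deliver 1→3:  <3:foll t1 ->
3. deliver 3→1:  nop
4. deliver 1→0:  <0:foll t1 ->
5. deliver 0→1:  <1:lead t1 ->
6. propose(1,'w'):  <1:lead t1 w>
7. deliver 1→2:  <2:foll t1 ->
8. deliver 2→1:  nop
9. deliver 1→3:  <3:foll t1 w>
10. deliver 3→1:  nop
11. timeout(3):  <3:cand t2 w>
12. deliver 3→0:  <0:foll t2 ->
13. deliver 0→3:  nop
14. deliver 3→2:  <2:foll t2 ->
15. deliver 2→3:  <3:lead t2 w>
16. timeout(3):  <3:cand t3 w>
17. deliver 1→3:  nop
18. timeout(1):  <1:cand t2 w>
19. deliver 2→1:  nop
20. deliver 1→2:  nop
21. timeout(1):  <1:cand t3 w>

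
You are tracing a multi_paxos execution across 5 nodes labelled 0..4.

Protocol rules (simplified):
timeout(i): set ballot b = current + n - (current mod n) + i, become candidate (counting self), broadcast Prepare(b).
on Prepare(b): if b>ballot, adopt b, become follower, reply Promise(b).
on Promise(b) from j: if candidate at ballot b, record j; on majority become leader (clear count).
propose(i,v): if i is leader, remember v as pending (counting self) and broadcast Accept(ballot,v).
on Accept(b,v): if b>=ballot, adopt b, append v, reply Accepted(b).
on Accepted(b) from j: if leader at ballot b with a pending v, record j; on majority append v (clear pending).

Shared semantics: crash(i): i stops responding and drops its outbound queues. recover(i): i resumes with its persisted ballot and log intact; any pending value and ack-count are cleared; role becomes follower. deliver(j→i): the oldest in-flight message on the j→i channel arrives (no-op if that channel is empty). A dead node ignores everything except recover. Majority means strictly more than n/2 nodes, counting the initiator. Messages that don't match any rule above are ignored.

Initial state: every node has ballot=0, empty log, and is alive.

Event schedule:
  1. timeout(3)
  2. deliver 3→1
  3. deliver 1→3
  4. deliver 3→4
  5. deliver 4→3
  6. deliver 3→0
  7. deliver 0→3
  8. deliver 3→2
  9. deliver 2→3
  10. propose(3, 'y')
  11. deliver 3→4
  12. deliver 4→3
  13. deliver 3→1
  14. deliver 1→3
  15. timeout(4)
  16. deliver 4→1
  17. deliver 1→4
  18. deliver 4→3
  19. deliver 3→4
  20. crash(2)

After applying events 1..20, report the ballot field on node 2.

8

e1 timeout(3): 3[cand,b=8,-]
e2 deliver 3→1: 1[foll,b=8,-]
e3 deliver 1→3: ·
e4 deliver 3→4: 4[foll,b=8,-]
e5 deliver 4→3: 3[lead,b=8,-]
e6 deliver 3→0: 0[foll,b=8,-]
e7 deliver 0→3: ·
e8 deliver 3→2: 2[foll,b=8,-]
e9 deliver 2→3: ·
e10 propose(3,'y'): ·
e11 deliver 3→4: 4[foll,b=8,y]
e12 deliver 4→3: ·
e13 deliver 3→1: 1[foll,b=8,y]
e14 deliver 1→3: 3[lead,b=8,y]
e15 timeout(4): 4[cand,b=14,y]
e16 deliver 4→1: 1[foll,b=14,y]
e17 deliver 1→4: ·
e18 deliver 4→3: 3[foll,b=14,y]
e19 deliver 3→4: 4[lead,b=14,y]
e20 crash(2): 2[✗foll,b=8,-]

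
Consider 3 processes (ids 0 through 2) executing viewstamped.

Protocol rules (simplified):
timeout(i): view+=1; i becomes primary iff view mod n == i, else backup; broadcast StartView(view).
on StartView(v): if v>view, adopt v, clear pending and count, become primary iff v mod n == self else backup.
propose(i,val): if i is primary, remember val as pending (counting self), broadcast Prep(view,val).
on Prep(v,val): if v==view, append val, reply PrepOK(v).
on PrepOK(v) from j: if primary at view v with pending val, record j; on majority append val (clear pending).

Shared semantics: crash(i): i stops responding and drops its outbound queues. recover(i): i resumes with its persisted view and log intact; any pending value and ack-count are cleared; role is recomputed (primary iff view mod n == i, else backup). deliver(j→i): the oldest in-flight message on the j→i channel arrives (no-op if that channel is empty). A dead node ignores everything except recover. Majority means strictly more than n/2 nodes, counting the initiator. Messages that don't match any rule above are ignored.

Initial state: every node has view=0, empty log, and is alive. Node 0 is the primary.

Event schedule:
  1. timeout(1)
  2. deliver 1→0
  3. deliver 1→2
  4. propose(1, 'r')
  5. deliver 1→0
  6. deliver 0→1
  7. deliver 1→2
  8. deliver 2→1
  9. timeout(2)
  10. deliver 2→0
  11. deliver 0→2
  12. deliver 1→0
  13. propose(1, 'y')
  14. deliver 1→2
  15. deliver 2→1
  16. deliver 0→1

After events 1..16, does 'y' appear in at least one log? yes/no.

no

after 1 — timeout(1): n1:prim/v1/[-]
after 2 — deliver 1→0: n0:back/v1/[-]
after 3 — deliver 1→2: n2:back/v1/[-]
after 4 — propose(1,'r'): ·
after 5 — deliver 1→0: n0:back/v1/[r]
after 6 — deliver 0→1: n1:prim/v1/[r]
after 7 — deliver 1→2: n2:back/v1/[r]
after 8 — deliver 2→1: ·
after 9 — timeout(2): n2:prim/v2/[r]
after 10 — deliver 2→0: n0:back/v2/[r]
after 11 — deliver 0→2: ·
after 12 — deliver 1→0: ·
after 13 — propose(1,'y'): ·
after 14 — deliver 1→2: ·
after 15 — deliver 2→1: n1:back/v2/[r]
after 16 — deliver 0→1: ·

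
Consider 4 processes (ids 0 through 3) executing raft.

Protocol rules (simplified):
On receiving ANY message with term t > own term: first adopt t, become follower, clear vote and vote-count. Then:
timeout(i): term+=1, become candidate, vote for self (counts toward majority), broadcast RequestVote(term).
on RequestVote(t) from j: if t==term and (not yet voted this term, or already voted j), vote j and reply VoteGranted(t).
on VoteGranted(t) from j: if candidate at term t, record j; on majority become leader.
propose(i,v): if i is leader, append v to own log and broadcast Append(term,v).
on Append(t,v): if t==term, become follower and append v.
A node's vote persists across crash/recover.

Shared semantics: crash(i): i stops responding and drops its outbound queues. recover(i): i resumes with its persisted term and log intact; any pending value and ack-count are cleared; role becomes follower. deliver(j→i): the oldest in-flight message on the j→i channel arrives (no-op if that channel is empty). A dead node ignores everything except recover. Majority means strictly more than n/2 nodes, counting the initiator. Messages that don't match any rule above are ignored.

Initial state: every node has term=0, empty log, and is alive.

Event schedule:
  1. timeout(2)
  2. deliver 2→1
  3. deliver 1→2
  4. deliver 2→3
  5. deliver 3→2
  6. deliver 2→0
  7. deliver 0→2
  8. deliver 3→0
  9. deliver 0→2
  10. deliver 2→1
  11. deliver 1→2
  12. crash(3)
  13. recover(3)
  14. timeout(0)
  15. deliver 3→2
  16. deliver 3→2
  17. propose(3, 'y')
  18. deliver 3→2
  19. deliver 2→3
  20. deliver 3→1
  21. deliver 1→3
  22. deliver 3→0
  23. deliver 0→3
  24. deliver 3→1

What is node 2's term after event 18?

[1] timeout(2) → N2(cand t1 [-])
[2] deliver 2→1 → N1(foll t1 [-])
[3] deliver 1→2 → ∅
[4] deliver 2→3 → N3(foll t1 [-])
[5] deliver 3→2 → N2(lead t1 [-])
[6] deliver 2→0 → N0(foll t1 [-])
[7] deliver 0→2 → ∅
[8] deliver 3→0 → ∅
[9] deliver 0→2 → ∅
[10] deliver 2→1 → ∅
[11] deliver 1→2 → ∅
[12] crash(3) → N3(✗foll t1 [-])
[13] recover(3) → N3(foll t1 [-])
[14] timeout(0) → N0(cand t2 [-])
[15] deliver 3→2 → ∅
[16] deliver 3→2 → ∅
[17] propose(3,'y') → ∅
[18] deliver 3→2 → ∅

1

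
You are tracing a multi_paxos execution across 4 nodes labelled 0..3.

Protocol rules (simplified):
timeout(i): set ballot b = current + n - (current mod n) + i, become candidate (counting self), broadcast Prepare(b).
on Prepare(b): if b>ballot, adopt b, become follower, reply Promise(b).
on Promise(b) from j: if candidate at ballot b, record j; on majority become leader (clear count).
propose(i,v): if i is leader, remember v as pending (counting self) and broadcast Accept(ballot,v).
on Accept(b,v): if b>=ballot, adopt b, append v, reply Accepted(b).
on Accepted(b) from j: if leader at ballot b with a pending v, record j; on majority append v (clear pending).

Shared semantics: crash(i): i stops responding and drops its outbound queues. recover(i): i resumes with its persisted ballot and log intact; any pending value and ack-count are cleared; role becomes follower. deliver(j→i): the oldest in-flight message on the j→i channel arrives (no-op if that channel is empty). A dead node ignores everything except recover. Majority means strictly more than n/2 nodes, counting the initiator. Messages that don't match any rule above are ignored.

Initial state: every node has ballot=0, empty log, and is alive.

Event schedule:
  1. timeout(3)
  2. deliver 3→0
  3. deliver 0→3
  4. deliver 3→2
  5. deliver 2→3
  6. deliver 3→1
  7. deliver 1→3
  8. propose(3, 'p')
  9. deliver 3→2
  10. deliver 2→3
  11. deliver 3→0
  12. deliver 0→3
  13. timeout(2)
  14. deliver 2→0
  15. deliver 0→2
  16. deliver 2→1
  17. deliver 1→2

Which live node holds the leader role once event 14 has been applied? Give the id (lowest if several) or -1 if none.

3

1. timeout(3):  <3:cand b7 ->
2. deliver 3→0:  <0:foll b7 ->
3. deliver 0→3:  nop
4. deliver 3→2:  <2:foll b7 ->
5. deliver 2→3:  <3:lead b7 ->
6. deliver 3→1:  <1:foll b7 ->
7. deliver 1→3:  nop
8. propose(3,'p'):  nop
9. deliver 3→2:  <2:foll b7 p>
10. deliver 2→3:  nop
11. deliver 3→0:  <0:foll b7 p>
12. deliver 0→3:  <3:lead b7 p>
13. timeout(2):  <2:cand b10 p>
14. deliver 2→0:  <0:foll b10 p>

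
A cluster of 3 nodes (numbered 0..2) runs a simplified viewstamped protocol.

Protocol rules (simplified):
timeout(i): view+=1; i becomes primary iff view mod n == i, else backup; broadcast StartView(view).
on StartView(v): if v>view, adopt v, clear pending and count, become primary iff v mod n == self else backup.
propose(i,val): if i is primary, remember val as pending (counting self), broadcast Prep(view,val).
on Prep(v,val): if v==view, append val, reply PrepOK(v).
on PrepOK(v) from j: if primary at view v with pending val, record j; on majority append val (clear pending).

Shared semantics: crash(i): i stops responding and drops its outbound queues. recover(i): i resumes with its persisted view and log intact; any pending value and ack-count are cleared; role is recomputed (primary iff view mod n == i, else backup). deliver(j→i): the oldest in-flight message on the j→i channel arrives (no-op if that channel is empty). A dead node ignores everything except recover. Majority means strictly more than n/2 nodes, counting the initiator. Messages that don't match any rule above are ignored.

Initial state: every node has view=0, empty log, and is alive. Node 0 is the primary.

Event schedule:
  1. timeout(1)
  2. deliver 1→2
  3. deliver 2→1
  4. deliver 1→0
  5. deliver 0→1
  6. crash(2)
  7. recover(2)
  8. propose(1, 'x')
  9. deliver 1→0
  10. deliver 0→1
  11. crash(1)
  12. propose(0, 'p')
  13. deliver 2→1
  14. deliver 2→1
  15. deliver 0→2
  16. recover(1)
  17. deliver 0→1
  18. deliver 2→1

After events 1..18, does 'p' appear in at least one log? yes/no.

no

1. timeout(1):  <1:prim v1 ->
2. deliver 1→2:  <2:back v1 ->
3. deliver 2→1:  nop
4. deliver 1→0:  <0:back v1 ->
5. deliver 0→1:  nop
6. crash(2):  <2:✗back v1 ->
7. recover(2):  <2:back v1 ->
8. propose(1,'x'):  nop
9. deliver 1→0:  <0:back v1 x>
10. deliver 0→1:  <1:prim v1 x>
11. crash(1):  <1:✗prim v1 x>
12. propose(0,'p'):  nop
13. deliver 2→1:  nop
14. deliver 2→1:  nop
15. deliver 0→2:  nop
16. recover(1):  <1:prim v1 x>
17. deliver 0→1:  nop
18. deliver 2→1:  nop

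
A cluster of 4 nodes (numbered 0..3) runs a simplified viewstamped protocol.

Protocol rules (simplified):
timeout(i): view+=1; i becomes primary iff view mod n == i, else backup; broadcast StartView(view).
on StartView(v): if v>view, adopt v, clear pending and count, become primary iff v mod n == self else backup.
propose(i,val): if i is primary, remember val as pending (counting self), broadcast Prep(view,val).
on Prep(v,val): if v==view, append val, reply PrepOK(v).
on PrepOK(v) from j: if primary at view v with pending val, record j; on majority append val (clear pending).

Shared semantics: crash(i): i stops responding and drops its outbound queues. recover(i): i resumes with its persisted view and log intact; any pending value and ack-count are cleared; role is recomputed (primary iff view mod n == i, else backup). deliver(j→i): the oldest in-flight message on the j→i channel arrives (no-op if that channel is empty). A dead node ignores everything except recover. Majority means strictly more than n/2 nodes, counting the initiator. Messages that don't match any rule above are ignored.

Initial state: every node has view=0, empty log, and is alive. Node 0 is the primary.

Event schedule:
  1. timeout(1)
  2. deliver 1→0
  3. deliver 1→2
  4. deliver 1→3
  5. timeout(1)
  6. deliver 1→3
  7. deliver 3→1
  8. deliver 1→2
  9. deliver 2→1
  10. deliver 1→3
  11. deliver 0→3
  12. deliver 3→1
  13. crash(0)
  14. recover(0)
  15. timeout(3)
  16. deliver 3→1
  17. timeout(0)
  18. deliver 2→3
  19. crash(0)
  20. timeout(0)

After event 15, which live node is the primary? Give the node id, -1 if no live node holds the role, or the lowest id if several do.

step 1 timeout(1): 1={prim,v=1,log=-}
step 2 deliver 1→0: 0={back,v=1,log=-}
step 3 deliver 1→2: 2={back,v=1,log=-}
step 4 deliver 1→3: 3={back,v=1,log=-}
step 5 timeout(1): 1={back,v=2,log=-}
step 6 deliver 1→3: 3={back,v=2,log=-}
step 7 deliver 3→1: —
step 8 deliver 1→2: 2={prim,v=2,log=-}
step 9 deliver 2→1: —
step 10 deliver 1→3: —
step 11 deliver 0→3: —
step 12 deliver 3→1: —
step 13 crash(0): 0={✗back,v=1,log=-}
step 14 recover(0): 0={back,v=1,log=-}
step 15 timeout(3): 3={prim,v=3,log=-}

2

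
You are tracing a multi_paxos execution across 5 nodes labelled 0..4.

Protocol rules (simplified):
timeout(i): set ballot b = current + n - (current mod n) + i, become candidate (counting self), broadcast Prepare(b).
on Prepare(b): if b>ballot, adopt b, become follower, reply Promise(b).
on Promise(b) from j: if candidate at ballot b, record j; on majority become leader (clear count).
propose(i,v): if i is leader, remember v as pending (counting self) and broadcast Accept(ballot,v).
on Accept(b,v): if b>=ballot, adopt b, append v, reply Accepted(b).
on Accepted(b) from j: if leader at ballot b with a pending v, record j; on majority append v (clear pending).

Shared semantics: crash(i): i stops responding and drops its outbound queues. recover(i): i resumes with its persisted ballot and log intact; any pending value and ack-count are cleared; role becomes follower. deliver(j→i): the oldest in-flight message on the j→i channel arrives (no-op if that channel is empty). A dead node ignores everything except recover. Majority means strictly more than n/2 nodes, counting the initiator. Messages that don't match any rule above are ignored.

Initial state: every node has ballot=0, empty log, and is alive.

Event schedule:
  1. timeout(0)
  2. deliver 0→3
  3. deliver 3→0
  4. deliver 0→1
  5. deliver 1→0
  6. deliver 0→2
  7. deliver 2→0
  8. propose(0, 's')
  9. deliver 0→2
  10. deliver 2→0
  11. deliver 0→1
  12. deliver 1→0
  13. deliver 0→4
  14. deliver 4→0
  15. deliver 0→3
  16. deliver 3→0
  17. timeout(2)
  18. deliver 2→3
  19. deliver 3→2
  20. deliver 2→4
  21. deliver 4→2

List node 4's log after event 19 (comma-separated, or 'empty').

empty

[1] timeout(0) → N0(cand b5 [-])
[2] deliver 0→3 → N3(foll b5 [-])
[3] deliver 3→0 → ∅
[4] deliver 0→1 → N1(foll b5 [-])
[5] deliver 1→0 → N0(lead b5 [-])
[6] deliver 0→2 → N2(foll b5 [-])
[7] deliver 2→0 → ∅
[8] propose(0,'s') → ∅
[9] deliver 0→2 → N2(foll b5 [s])
[10] deliver 2→0 → ∅
[11] deliver 0→1 → N1(foll b5 [s])
[12] deliver 1→0 → N0(lead b5 [s])
[13] deliver 0→4 → N4(foll b5 [-])
[14] deliver 4→0 → ∅
[15] deliver 0→3 → N3(foll b5 [s])
[16] deliver 3→0 → ∅
[17] timeout(2) → N2(cand b12 [s])
[18] deliver 2→3 → N3(foll b12 [s])
[19] deliver 3→2 → ∅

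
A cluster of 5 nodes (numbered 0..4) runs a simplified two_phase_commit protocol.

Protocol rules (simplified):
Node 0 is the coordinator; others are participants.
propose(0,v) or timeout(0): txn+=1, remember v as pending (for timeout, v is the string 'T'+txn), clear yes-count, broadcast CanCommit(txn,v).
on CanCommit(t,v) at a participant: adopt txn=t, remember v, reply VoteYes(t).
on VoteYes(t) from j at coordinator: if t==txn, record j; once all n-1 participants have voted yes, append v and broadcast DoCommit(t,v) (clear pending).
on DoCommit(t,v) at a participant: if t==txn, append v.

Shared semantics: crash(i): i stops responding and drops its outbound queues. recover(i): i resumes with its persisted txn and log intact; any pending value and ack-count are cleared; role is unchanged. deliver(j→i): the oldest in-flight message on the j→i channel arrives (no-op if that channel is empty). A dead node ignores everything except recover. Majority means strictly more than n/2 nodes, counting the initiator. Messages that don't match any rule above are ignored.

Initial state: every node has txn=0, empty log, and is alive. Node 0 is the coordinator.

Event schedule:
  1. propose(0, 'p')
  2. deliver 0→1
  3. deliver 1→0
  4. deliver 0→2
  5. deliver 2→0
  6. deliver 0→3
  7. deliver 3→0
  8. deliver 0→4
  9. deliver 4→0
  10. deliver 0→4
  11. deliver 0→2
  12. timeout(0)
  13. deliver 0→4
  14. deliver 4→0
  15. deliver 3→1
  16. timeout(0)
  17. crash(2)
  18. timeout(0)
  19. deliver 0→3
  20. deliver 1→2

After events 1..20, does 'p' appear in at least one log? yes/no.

[1] propose(0,'p') → N0(coor t1 [-])
[2] deliver 0→1 → N1(part t1 [-])
[3] deliver 1→0 → ∅
[4] deliver 0→2 → N2(part t1 [-])
[5] deliver 2→0 → ∅
[6] deliver 0→3 → N3(part t1 [-])
[7] deliver 3→0 → ∅
[8] deliver 0→4 → N4(part t1 [-])
[9] deliver 4→0 → N0(coor t1 [p])
[10] deliver 0→4 → N4(part t1 [p])
[11] deliver 0→2 → N2(part t1 [p])
[12] timeout(0) → N0(coor t2 [p])
[13] deliver 0→4 → N4(part t2 [p])
[14] deliver 4→0 → ∅
[15] deliver 3→1 → ∅
[16] timeout(0) → N0(coor t3 [p])
[17] crash(2) → N2(✗part t1 [p])
[18] timeout(0) → N0(coor t4 [p])
[19] deliver 0→3 → N3(part t1 [p])
[20] deliver 1→2 → ∅

yes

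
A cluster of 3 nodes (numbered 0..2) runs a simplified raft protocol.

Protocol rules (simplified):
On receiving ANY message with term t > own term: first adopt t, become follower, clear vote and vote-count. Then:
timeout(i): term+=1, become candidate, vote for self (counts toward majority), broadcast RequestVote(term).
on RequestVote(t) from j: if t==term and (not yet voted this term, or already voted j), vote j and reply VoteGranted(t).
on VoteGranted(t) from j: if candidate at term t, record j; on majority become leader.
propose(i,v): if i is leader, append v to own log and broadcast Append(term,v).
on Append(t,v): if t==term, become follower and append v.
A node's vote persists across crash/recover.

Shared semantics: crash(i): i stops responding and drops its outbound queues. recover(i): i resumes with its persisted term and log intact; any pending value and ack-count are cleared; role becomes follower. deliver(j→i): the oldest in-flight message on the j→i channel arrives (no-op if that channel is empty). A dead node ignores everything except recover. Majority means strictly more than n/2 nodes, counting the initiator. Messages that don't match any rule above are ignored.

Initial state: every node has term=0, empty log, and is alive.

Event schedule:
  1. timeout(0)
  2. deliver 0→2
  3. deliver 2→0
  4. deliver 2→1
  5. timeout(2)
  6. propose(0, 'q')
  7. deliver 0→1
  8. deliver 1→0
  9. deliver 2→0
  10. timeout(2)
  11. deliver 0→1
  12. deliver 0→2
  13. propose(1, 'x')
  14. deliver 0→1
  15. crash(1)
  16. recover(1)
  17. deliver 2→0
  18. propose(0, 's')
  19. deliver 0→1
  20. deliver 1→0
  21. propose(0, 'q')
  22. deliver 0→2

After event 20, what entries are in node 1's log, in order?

1. timeout(0):  <0:cand t1 ->
2. deliver 0→2:  <2:foll t1 ->
3. deliver 2→0:  <0:lead t1 ->
4. deliver 2→1:  nop
5. timeout(2):  <2:cand t2 ->
6. propose(0,'q'):  <0:lead t1 q>
7. deliver 0→1:  <1:foll t1 ->
8. deliver 1→0:  nop
9. deliver 2→0:  <0:foll t2 q>
10. timeout(2):  <2:cand t3 ->
11. deliver 0→1:  <1:foll t1 q>
12. deliver 0→2:  nop
13. propose(1,'x'):  nop
14. deliver 0→1:  nop
15. crash(1):  <1:✗foll t1 q>
16. recover(1):  <1:foll t1 q>
17. deliver 2→0:  <0:foll t3 q>
18. propose(0,'s'):  nop
19. deliver 0→1:  nop
20. deliver 1→0:  nop

q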